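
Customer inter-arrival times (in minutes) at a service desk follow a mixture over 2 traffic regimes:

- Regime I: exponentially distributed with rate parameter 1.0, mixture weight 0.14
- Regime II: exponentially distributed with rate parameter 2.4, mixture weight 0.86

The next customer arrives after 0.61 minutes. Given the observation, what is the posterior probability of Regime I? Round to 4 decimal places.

By Bayes' theorem, P(k | x) = w_k f_k(x) / Σ_j w_j f_j(x).
Exponential densities:
  p_I = 0.543351
  p_II = 0.555142
Multiply by the mixture weights:
  w_I·p_I = 0.14 × 0.543351 = 0.0760691
  w_II·p_II = 0.86 × 0.555142 = 0.477422
Normaliser: 0.0760691 + 0.477422 = 0.553491
Responsibility of Regime I: 0.0760691 / 0.553491 ≈ 0.1374

0.1374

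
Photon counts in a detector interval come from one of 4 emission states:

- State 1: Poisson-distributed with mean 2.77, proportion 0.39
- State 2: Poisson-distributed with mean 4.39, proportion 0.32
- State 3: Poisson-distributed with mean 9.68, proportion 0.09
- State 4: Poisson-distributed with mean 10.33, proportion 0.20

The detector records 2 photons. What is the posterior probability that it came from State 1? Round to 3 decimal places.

By Bayes' theorem, P(k | x) = P(Z=k) f_k(x) / Σ_j P(Z=j) f_j(x).
Poisson probabilities:
  f_1 = 0.2404
  f_2 = 0.119494
  f_3 = 0.00292921
  f_4 = 0.00174144
Prior × likelihood for each component:
  P(Z=1)·f_1 = 0.39 × 0.2404 = 0.0937559
  P(Z=2)·f_2 = 0.32 × 0.119494 = 0.0382381
  P(Z=3)·f_3 = 0.09 × 0.00292921 = 0.000263629
  P(Z=4)·f_4 = 0.20 × 0.00174144 = 0.000348288
Normaliser: 0.0937559 + 0.0382381 + 0.000263629 + 0.000348288 = 0.132606
P(State 1 | x) = 0.0937559 / 0.132606 ≈ 0.707

0.707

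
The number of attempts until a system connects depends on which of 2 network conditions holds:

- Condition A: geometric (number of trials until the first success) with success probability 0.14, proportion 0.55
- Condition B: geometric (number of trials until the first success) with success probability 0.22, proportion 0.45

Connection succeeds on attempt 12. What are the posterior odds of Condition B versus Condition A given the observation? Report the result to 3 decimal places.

Only the two components matter; the odds are (P(Z=i) f_i(x)) / (P(Z=j) f_j(x)).
Geometric probabilities:
  L_A = 0.0266447
  L_B = 0.0143042
Posterior odds = (P(Z=B)·L_B) / (P(Z=A)·L_A) = (0.45·0.0143042) / (0.55·0.0266447) = 0.00643689 / 0.0146546 ≈ 0.439

0.439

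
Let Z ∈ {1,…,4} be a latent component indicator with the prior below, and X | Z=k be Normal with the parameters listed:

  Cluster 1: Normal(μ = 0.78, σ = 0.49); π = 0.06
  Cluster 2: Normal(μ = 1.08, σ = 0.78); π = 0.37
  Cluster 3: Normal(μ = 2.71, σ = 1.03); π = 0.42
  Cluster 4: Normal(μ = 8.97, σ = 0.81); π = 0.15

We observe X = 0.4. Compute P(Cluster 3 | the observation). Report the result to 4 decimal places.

P(component k | x) = π_k·f_k(x) / marginal(x), where marginal(x) = Σ_j π_j·f_j(x).
Component likelihoods at x = 0.4:
  L_1 = (1/(0.49·√(2π)))·exp(−(0.4−0.78)²/(2·0.49²)) = 0.814168·exp(-0.30071) = 0.602724
  L_2 = (1/(0.78·√(2π)))·exp(−(0.4−1.08)²/(2·0.78²)) = 0.511464·exp(-0.38001) = 0.349766
  L_3 = (1/(1.03·√(2π)))·exp(−(0.4−2.71)²/(2·1.03²)) = 0.387323·exp(-2.51489) = 0.0313234
  L_4 = (1/(0.81·√(2π)))·exp(−(0.4−8.97)²/(2·0.81²)) = 0.492521·exp(-55.97081) = 2.42443e-25
Multiply by the mixture weights:
  π_1·L_1 = 0.06 × 0.602724 = 0.0361634
  π_2·L_2 = 0.37 × 0.349766 = 0.129413
  π_3·L_3 = 0.42 × 0.0313234 = 0.0131558
  π_4·L_4 = 0.15 × 2.42443e-25 = 3.63665e-26
Normaliser: 0.0361634 + 0.129413 + 0.0131558 + 3.63665e-26 = 0.178733
Responsibility of Cluster 3: 0.0131558 / 0.178733 ≈ 0.0736

0.0736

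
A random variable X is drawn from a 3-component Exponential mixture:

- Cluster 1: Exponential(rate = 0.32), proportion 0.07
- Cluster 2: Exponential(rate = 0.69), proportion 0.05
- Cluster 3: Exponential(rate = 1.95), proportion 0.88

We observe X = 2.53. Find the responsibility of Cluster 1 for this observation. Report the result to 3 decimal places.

0.352

By Bayes' theorem, P(k | x) = w_k f_k(x) / Σ_j w_j f_j(x).
Evaluate each component's likelihood at the observed value:
  L_1 = 0.32·e^(−0.32·2.53) = 0.32·e^(−0.8096) = 0.142412
  L_2 = 0.69·e^(−0.69·2.53) = 0.69·e^(−1.7457) = 0.120421
  L_3 = 1.95·e^(−1.95·2.53) = 1.95·e^(−4.9335) = 0.0140424
Multiply by the mixture weights:
  w_1·L_1 = 0.07 × 0.142412 = 0.00996881
  w_2·L_2 = 0.05 × 0.120421 = 0.00602104
  w_3·L_3 = 0.88 × 0.0140424 = 0.0123574
Sum: 0.00996881 + 0.00602104 + 0.0123574 = 0.0283472
Responsibility of Cluster 1: 0.00996881 / 0.0283472 ≈ 0.352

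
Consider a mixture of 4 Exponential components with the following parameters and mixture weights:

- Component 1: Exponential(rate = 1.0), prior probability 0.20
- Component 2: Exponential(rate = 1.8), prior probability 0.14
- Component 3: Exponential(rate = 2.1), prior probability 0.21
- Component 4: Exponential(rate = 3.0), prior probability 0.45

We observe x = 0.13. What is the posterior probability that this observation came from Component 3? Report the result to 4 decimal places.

0.2066

The responsibility of component k is π_k f_k(x) divided by Σ_j π_j f_j(x).
Exponential densities:
  L_1 = 0.878095
  L_2 = 1.42445
  L_3 = 1.59829
  L_4 = 2.03117
Weight by the priors:
  π_1·L_1 = 0.20 × 0.878095 = 0.175619
  π_2·L_2 = 0.14 × 1.42445 = 0.199423
  π_3·L_3 = 0.21 × 1.59829 = 0.335642
  π_4·L_4 = 0.45 × 2.03117 = 0.914027
Normaliser: 0.175619 + 0.199423 + 0.335642 + 0.914027 = 1.62471
So the posterior for Component 3 is 0.335642 / 1.62471 ≈ 0.2066.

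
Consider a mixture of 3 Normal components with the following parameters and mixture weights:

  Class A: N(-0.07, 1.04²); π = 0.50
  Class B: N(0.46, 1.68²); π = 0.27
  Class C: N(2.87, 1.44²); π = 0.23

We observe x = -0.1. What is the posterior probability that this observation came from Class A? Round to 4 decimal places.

0.7375

By Bayes' theorem, P(k | x) = π_k f_k(x) / Σ_j π_j f_j(x).
Normal densities:
  p_A = 0.383439
  p_B = 0.224633
  p_C = 0.0330235
Weight by the priors:
  π_A·p_A = 0.50 × 0.383439 = 0.191719
  π_B·p_B = 0.27 × 0.224633 = 0.0606509
  π_C·p_C = 0.23 × 0.0330235 = 0.00759541
Denominator: 0.191719 + 0.0606509 + 0.00759541 = 0.259966
P(Class A | the observation) = 0.191719 / 0.259966 ≈ 0.7375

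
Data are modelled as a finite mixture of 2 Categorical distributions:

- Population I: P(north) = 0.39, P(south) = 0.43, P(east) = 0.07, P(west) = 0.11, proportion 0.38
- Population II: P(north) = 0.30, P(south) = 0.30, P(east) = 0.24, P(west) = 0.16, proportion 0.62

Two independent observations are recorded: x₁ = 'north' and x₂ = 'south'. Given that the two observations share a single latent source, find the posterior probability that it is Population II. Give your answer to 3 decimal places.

0.467

Apply Bayes' rule: the posterior for each component is proportional to its prior times its likelihood at x.
Since both observations come from the same component, the likelihood for component k is f_k(x₁)·f_k(x₂).
  p_I = [0.39] × [0.43] = 0.1677
  p_II = [0.3] × [0.3] = 0.09
Weight by the priors:
  π_I·p_I = 0.38 × 0.1677 = 0.063726
  π_II·p_II = 0.62 × 0.09 = 0.0558
Sum: 0.063726 + 0.0558 = 0.119526
P(Population II | x₁,x₂) = 0.0558 / 0.119526 ≈ 0.467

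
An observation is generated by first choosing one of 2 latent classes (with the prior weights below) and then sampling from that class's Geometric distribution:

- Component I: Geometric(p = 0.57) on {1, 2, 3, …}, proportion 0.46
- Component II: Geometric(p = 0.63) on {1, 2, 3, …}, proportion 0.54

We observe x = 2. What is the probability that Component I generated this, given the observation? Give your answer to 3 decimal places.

The responsibility of component k is π_k f_k(x) divided by Σ_j π_j f_j(x).
Geometric probabilities:
  p_I = 0.2451
  p_II = 0.2331
Weight by the priors:
  π_I·p_I = 0.46 × 0.2451 = 0.112746
  π_II·p_II = 0.54 × 0.2331 = 0.125874
Sum: 0.112746 + 0.125874 = 0.23862
So the posterior for Component I is 0.112746 / 0.23862 ≈ 0.472.

0.472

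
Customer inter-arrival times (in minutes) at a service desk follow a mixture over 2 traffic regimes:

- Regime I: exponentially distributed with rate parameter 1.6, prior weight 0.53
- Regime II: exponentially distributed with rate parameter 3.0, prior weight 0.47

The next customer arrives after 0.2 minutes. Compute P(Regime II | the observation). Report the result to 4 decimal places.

The responsibility of component k is π_k f_k(x) divided by Σ_j π_j f_j(x).
Component likelihoods at x = 0.2 minutes:
  p_I = 1.16184
  p_II = 1.64643
Weight by the priors:
  π_I·p_I = 0.53 × 1.16184 = 0.615774
  π_II·p_II = 0.47 × 1.64643 = 0.773824
Sum: 0.615774 + 0.773824 = 1.3896
P(Regime II | x) ≈ 0.5569

0.5569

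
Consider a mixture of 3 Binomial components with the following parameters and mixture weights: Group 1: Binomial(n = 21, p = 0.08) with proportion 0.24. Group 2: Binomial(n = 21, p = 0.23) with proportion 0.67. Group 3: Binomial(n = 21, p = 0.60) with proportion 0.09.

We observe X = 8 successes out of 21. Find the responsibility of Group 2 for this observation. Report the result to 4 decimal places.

0.9447

Apply Bayes' rule: the posterior for each component is proportional to its prior times its likelihood at x.
Binomial probabilities:
  f_1 = 0.000115479
  f_2 = 0.0533022
  f_3 = 0.0229368
Unnormalised posteriors:
  P(Z=1)·f_1 = 0.24 × 0.000115479 = 2.77151e-05
  P(Z=2)·f_2 = 0.67 × 0.0533022 = 0.0357125
  P(Z=3)·f_3 = 0.09 × 0.0229368 = 0.00206431
Evidence: 2.77151e-05 + 0.0357125 + 0.00206431 = 0.0378045
P(Group 2 | data) = 0.0357125 / 0.0378045 ≈ 0.9447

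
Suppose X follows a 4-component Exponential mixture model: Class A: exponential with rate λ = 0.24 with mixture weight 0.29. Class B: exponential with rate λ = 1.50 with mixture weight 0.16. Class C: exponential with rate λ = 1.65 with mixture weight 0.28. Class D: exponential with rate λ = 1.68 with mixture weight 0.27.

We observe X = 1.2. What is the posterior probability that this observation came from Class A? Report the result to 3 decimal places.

By Bayes' theorem, P(k | x) = w_k f_k(x) / Σ_j w_j f_j(x).
Component likelihoods at x = 1.2:
  p_A = 0.179943
  p_B = 0.247948
  p_C = 0.227814
  p_D = 0.223754
Prior × likelihood for each component:
  w_A·p_A = 0.29 × 0.179943 = 0.0521834
  w_B·p_B = 0.16 × 0.247948 = 0.0396717
  w_C·p_C = 0.28 × 0.227814 = 0.063788
  w_D·p_D = 0.27 × 0.223754 = 0.0604137
Normaliser: 0.0521834 + 0.0396717 + 0.063788 + 0.0604137 = 0.216057
So the posterior for Class A is 0.0521834 / 0.216057 ≈ 0.242.

0.242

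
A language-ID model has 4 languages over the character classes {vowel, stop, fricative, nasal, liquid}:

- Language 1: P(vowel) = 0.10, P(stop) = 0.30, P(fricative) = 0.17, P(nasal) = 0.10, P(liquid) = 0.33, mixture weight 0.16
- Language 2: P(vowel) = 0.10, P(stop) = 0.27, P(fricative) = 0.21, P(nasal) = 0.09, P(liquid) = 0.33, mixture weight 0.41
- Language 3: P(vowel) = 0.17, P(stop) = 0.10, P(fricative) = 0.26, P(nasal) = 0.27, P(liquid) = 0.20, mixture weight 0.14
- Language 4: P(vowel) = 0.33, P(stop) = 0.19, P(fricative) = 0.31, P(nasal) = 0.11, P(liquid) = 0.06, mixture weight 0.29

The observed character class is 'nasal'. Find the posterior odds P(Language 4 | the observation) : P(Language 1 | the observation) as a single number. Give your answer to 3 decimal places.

1.994

The posterior odds equal the prior odds times the likelihood ratio: (π_i/π_j)·(f_i(x)/f_j(x)).
Categorical probabilities:
  L_1 = 0.1
  L_2 = 0.09
  L_3 = 0.27
  L_4 = 0.11
Posterior odds = (π_4·L_4) / (π_1·L_1) = (0.29·0.11) / (0.16·0.1) = 0.0319 / 0.016 ≈ 1.994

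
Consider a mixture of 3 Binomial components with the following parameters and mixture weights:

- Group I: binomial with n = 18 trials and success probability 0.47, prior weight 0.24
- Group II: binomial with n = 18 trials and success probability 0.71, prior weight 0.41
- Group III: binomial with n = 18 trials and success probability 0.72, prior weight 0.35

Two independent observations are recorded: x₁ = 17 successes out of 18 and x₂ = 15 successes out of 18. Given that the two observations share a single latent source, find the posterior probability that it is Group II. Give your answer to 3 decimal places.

0.463

Posterior ∝ prior × likelihood, so P(k | x) ∝ π_k f_k(x); normalise over all components.
Since both observations come from the same component, the likelihood for component k is f_k(x₁)·f_k(x₂).
  L_I = [C(18,17)·0.47^17·0.53^1 = 18·2.66479e-06·0.53 = 2.54221e-05] × [0.0014655] = 3.72561e-08
  L_II = [C(18,17)·0.71^17·0.29^1 = 18·0.00296068·0.29 = 0.0154548] × [0.116885] = 0.00180643
  L_III = [C(18,17)·0.72^17·0.28^1 = 18·0.00375537·0.28 = 0.0189271] × [0.129763] = 0.00245604
Prior × likelihood for each component:
  π_I·L_I = 0.24 × 3.72561e-08 = 8.94147e-09
  π_II·L_II = 0.41 × 0.00180643 = 0.000740637
  π_III·L_III = 0.35 × 0.00245604 = 0.000859612
Sum: 8.94147e-09 + 0.000740637 + 0.000859612 = 0.00160026
So the posterior for Group II is 0.000740637 / 0.00160026 ≈ 0.463.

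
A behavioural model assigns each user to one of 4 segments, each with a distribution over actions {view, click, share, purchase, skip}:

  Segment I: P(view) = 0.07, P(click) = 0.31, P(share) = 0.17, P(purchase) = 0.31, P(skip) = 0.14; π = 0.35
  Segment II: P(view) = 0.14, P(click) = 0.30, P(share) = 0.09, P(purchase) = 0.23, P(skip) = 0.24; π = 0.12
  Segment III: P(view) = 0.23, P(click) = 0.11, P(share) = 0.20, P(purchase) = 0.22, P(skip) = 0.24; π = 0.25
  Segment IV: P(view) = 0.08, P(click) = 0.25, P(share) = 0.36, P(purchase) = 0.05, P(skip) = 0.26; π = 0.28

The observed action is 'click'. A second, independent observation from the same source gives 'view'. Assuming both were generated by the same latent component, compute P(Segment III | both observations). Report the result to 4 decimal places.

Posterior ∝ prior × likelihood, so P(k | x) ∝ π_k f_k(x); normalise over all components.
Since both observations come from the same component, the likelihood for component k is f_k(x₁)·f_k(x₂).
  f_I = [0.31] × [0.07] = 0.0217
  f_II = [0.3] × [0.14] = 0.042
  f_III = [0.11] × [0.23] = 0.0253
  f_IV = [0.25] × [0.08] = 0.02
Multiply by the mixture weights:
  π_I·f_I = 0.35 × 0.0217 = 0.007595
  π_II·f_II = 0.12 × 0.042 = 0.00504
  π_III·f_III = 0.25 × 0.0253 = 0.006325
  π_IV·f_IV = 0.28 × 0.02 = 0.0056
Evidence: 0.007595 + 0.00504 + 0.006325 + 0.0056 = 0.02456
Responsibility of Segment III: 0.006325 / 0.02456 ≈ 0.2575

0.2575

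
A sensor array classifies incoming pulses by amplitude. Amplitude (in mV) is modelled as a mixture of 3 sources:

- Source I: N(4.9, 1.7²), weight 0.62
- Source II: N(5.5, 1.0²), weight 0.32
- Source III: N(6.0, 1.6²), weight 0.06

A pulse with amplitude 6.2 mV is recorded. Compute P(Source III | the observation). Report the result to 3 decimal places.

0.066

Posterior ∝ prior × likelihood, so P(k | x) ∝ P(Z=k) f_k(x); normalise over all components.
Component likelihoods at x = 6.2 mV:
  f_I = 0.175178
  f_II = 0.312254
  f_III = 0.247399
Unnormalised posteriors:
  P(Z=I)·f_I = 0.62 × 0.175178 = 0.10861
  P(Z=II)·f_II = 0.32 × 0.312254 = 0.0999213
  P(Z=III)·f_III = 0.06 × 0.247399 = 0.0148439
Denominator: 0.10861 + 0.0999213 + 0.0148439 = 0.223375
P(Source III | the observation) ≈ 0.066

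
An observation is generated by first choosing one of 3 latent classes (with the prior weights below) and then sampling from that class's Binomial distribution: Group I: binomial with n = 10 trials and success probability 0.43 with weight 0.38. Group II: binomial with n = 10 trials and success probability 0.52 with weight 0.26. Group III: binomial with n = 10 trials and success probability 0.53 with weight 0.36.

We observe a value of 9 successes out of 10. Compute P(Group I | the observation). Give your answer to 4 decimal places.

0.1073

By Bayes' theorem, P(k | x) = π_k f_k(x) / Σ_j π_j f_j(x).
Component likelihoods at x = 9 successes out of 10:
  p_I = C(10,9)·0.43^9·0.57^1 = 10·0.000502593·0.57 = 0.00286478
  p_II = C(10,9)·0.52^9·0.48^1 = 10·0.00277991·0.48 = 0.0133435
  p_III = C(10,9)·0.53^9·0.47^1 = 10·0.00329976·0.47 = 0.0155089
Multiply by the mixture weights:
  π_I·p_I = 0.38 × 0.00286478 = 0.00108862
  π_II·p_II = 0.26 × 0.0133435 = 0.00346932
  π_III·p_III = 0.36 × 0.0155089 = 0.0055832
Sum: 0.00108862 + 0.00346932 + 0.0055832 = 0.0101411
Responsibility of Group I: 0.00108862 / 0.0101411 ≈ 0.1073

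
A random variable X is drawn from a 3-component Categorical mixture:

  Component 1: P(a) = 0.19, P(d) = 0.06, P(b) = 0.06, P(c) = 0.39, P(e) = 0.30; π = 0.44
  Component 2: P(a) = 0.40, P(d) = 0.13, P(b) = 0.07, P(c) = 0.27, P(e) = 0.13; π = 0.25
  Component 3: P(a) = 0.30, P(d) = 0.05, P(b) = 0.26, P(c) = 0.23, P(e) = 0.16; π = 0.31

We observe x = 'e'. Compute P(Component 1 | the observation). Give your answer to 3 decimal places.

Apply Bayes' rule: the posterior for each component is proportional to its prior times its likelihood at x.
Evaluate each component's likelihood at the observed value:
  p_1 = P(e | comp) = 0.30
  p_2 = P(e | comp) = 0.13
  p_3 = P(e | comp) = 0.16
Weight by the priors:
  π_1·p_1 = 0.44 × 0.3 = 0.132
  π_2·p_2 = 0.25 × 0.13 = 0.0325
  π_3·p_3 = 0.31 × 0.16 = 0.0496
Normaliser: 0.132 + 0.0325 + 0.0496 = 0.2141
Responsibility of Component 1: 0.132 / 0.2141 ≈ 0.617

0.617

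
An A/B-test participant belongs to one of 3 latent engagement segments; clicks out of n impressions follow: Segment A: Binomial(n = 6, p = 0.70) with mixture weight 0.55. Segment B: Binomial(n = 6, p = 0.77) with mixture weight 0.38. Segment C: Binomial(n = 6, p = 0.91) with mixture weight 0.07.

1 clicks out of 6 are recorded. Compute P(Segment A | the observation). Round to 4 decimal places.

0.8322

Posterior ∝ prior × likelihood, so P(k | x) ∝ P(Z=k) f_k(x); normalise over all components.
Component likelihoods at x = 1 clicks out of 6:
  L_A = C(6,1)·0.70^1·0.30^5 = 6·0.7·0.00243 = 0.010206
  L_B = C(6,1)·0.77^1·0.23^5 = 6·0.77·0.000643634 = 0.00297359
  L_C = C(6,1)·0.91^1·0.09^5 = 6·0.91·5.9049e-06 = 3.22408e-05
Prior × likelihood for each component:
  P(Z=A)·L_A = 0.55 × 0.010206 = 0.0056133
  P(Z=B)·L_B = 0.38 × 0.00297359 = 0.00112996
  P(Z=C)·L_C = 0.07 × 3.22408e-05 = 2.25685e-06
Denominator: 0.0056133 + 0.00112996 + 2.25685e-06 = 0.00674552
P(Segment A | 1 clicks out of 6) = 0.0056133 / 0.00674552 ≈ 0.8322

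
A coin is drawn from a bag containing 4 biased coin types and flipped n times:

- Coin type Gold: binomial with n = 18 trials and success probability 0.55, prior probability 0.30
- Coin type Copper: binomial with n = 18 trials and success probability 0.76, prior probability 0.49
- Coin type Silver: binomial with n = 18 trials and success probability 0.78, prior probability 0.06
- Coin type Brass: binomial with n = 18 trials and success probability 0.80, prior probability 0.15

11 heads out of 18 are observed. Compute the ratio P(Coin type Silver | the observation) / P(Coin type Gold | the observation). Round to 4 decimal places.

0.0623

The posterior odds equal the prior odds times the likelihood ratio: (π_i/π_j)·(f_i(x)/f_j(x)).
Component likelihoods at x = 11 heads out of 18:
  L_Gold = 0.165665
  L_Copper = 0.0713153
  L_Silver = 0.0516124
  L_Brass = 0.0349909
Posterior odds = (π_Silver·L_Silver) / (π_Gold·L_Gold) = (0.06·0.0516124) / (0.30·0.165665) = 0.00309674 / 0.0496996 ≈ 0.0623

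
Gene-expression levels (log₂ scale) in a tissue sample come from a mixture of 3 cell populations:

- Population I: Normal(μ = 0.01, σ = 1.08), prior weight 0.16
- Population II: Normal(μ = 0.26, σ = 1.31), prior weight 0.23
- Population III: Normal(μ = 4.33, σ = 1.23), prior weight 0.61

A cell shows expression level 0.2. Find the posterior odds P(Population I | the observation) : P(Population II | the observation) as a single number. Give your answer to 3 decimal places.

0.832

The posterior odds equal the prior odds times the likelihood ratio: (w_i/w_j)·(f_i(x)/f_j(x)).
Component likelihoods at x = 0.2:
  L_I = (1/(1.08·√(2π)))·exp(−(0.2−0.01)²/(2·1.08²)) = 0.369391·exp(-0.01547) = 0.363719
  L_II = (1/(1.31·√(2π)))·exp(−(0.2−0.26)²/(2·1.31²)) = 0.304536·exp(-0.00105) = 0.304217
  L_III = (1/(1.23·√(2π)))·exp(−(0.2−4.33)²/(2·1.23²)) = 0.324343·exp(-5.63715) = 0.00115563
0.058195 / 0.0699699 ≈ 0.832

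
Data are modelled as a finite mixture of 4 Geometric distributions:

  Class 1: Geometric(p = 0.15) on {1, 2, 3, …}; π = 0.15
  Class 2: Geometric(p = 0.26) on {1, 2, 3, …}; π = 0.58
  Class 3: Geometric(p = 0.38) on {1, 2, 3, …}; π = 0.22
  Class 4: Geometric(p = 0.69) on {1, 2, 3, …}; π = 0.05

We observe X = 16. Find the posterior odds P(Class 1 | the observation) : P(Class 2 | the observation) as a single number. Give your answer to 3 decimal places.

Posterior odds = (π_i f_i(x)) / (π_j f_j(x)); the normalising sum cancels.
Geometric probabilities:
  f_1 = 0.15·(1−0.15)^15 = 0.15·0.0873542 = 0.0131031
  f_2 = 0.26·(1−0.26)^15 = 0.26·0.0109264 = 0.00284086
  f_3 = 0.38·(1−0.38)^15 = 0.38·0.00076891 = 0.000292186
  f_4 = 0.69·(1−0.69)^15 = 0.69·2.34653e-08 = 1.6191e-08
Posterior odds = (π_1·f_1) / (π_2·f_2) = (0.15·0.0131031) / (0.58·0.00284086) = 0.00196547 / 0.0016477 ≈ 1.193

1.193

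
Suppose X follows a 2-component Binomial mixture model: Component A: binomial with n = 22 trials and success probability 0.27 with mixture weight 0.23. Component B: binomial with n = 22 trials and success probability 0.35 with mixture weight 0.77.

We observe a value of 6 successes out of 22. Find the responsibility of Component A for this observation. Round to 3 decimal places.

0.287

The responsibility of component k is π_k f_k(x) divided by Σ_j π_j f_j(x).
Evaluate each component's likelihood at the observed value:
  f_A = 0.188002
  f_B = 0.139263
Multiply by the mixture weights:
  π_A·f_A = 0.23 × 0.188002 = 0.0432405
  π_B·f_B = 0.77 × 0.139263 = 0.107233
Normaliser: 0.0432405 + 0.107233 = 0.150473
P(Component A | data) = 0.0432405 / 0.150473 ≈ 0.287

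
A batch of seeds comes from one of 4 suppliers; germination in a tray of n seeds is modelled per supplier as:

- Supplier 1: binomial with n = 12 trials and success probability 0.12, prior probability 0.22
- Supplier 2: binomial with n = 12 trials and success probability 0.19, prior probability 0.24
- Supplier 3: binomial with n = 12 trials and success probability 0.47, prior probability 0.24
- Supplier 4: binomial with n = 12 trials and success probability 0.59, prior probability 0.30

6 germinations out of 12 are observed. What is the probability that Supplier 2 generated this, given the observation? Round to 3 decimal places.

P(component k | x) = π_k·f_k(x) / marginal(x), where marginal(x) = Σ_j π_j·f_j(x).
Component likelihoods at x = 6 germinations out of 12:
  L_1 = 0.00128131
  L_2 = 0.0122773
  L_3 = 0.220757
  L_4 = 0.185134
Prior × likelihood for each component:
  π_1·L_1 = 0.22 × 0.00128131 = 0.000281889
  π_2·L_2 = 0.24 × 0.0122773 = 0.00294656
  π_3·L_3 = 0.24 × 0.220757 = 0.0529817
  π_4·L_4 = 0.30 × 0.185134 = 0.0555403
Sum: 0.000281889 + 0.00294656 + 0.0529817 + 0.0555403 = 0.11175
So the posterior for Supplier 2 is 0.00294656 / 0.11175 ≈ 0.026.

0.026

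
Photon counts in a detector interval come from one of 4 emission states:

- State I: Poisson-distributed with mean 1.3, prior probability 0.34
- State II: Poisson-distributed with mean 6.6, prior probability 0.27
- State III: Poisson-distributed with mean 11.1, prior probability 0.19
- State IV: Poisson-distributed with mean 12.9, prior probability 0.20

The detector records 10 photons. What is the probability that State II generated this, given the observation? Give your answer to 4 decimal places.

0.2839

By Bayes' theorem, P(k | x) = π_k f_k(x) / Σ_j π_j f_j(x).
Evaluate each component's likelihood at the observed value:
  p_I = 1.03535e-06
  p_II = 0.058794
  p_III = 0.118249
  p_IV = 0.0878487
Multiply by the mixture weights:
  π_I·p_I = 0.34 × 1.03535e-06 = 3.52019e-07
  π_II·p_II = 0.27 × 0.058794 = 0.0158744
  π_III·p_III = 0.19 × 0.118249 = 0.0224673
  π_IV·p_IV = 0.20 × 0.0878487 = 0.0175697
Normaliser: 3.52019e-07 + 0.0158744 + 0.0224673 + 0.0175697 = 0.0559118
P(State II | x) ≈ 0.2839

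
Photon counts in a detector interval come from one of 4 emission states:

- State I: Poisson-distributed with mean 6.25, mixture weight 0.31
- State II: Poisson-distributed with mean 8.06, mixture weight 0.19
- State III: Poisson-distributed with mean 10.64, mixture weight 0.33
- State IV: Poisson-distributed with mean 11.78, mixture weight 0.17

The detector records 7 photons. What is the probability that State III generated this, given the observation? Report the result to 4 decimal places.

By Bayes' theorem, P(k | x) = π_k f_k(x) / Σ_j π_j f_j(x).
Evaluate each component's likelihood at the observed value:
  p_I = e^(−6.25)·6.25^7/7! = 0.142689
  p_II = e^(−8.06)·8.06^7/7! = 0.138516
  p_III = e^(−10.64)·10.64^7/7! = 0.0733276
  p_IV = e^(−11.78)·11.78^7/7! = 0.0478187
Prior × likelihood for each component:
  π_I·p_I = 0.31 × 0.142689 = 0.0442334
  π_II·p_II = 0.19 × 0.138516 = 0.0263181
  π_III·p_III = 0.33 × 0.0733276 = 0.0241981
  π_IV·p_IV = 0.17 × 0.0478187 = 0.00812917
Evidence: 0.0442334 + 0.0263181 + 0.0241981 + 0.00812917 = 0.102879
P(State III | 7 photons) = 0.0241981 / 0.102879 ≈ 0.2352

0.2352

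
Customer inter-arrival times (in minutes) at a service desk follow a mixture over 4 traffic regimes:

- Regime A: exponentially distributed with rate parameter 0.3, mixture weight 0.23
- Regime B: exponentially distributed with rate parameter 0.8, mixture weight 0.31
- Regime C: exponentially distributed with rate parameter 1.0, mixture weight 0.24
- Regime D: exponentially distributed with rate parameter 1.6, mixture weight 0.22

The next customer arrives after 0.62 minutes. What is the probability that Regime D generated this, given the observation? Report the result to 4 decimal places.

P(component k | x) = π_k·f_k(x) / marginal(x), where marginal(x) = Σ_j π_j·f_j(x).
Component likelihoods at x = 0.62 minutes:
  L_A = 0.3·e^(−0.3·0.62) = 0.3·e^(−0.1860) = 0.249082
  L_B = 0.8·e^(−0.8·0.62) = 0.8·e^(−0.4960) = 0.487169
  L_C = 1.0·e^(−1.0·0.62) = 1.0·e^(−0.6200) = 0.537944
  L_D = 1.6·e^(−1.6·0.62) = 1.6·e^(−0.9920) = 0.593335
Weight by the priors:
  π_A·L_A = 0.23 × 0.249082 = 0.0572889
  π_B·L_B = 0.31 × 0.487169 = 0.151022
  π_C·L_C = 0.24 × 0.537944 = 0.129107
  π_D·L_D = 0.22 × 0.593335 = 0.130534
Denominator: 0.0572889 + 0.151022 + 0.129107 + 0.130534 = 0.467952
P(Regime D | 0.62 minutes) ≈ 0.2789

0.2789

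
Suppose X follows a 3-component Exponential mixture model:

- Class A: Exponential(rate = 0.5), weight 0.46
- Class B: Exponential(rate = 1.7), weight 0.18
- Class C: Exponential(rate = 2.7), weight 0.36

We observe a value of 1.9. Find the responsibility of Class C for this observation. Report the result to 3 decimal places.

Posterior ∝ prior × likelihood, so P(k | x) ∝ P(Z=k) f_k(x); normalise over all components.
Component likelihoods at x = 1.9:
  f_A = 0.193371
  f_B = 0.0672477
  f_C = 0.0159747
Unnormalised posteriors:
  P(Z=A)·f_A = 0.46 × 0.193371 = 0.0889504
  P(Z=B)·f_B = 0.18 × 0.0672477 = 0.0121046
  P(Z=C)·f_C = 0.36 × 0.0159747 = 0.0057509
Evidence: 0.0889504 + 0.0121046 + 0.0057509 = 0.106806
So the posterior for Class C is 0.0057509 / 0.106806 ≈ 0.054.

0.054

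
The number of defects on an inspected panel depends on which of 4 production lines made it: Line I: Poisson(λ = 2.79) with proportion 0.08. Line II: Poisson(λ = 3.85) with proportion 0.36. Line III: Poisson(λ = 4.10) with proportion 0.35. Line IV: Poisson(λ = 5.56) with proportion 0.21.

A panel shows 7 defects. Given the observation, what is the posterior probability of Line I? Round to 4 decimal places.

0.0186

By Bayes' theorem, P(k | x) = P(Z=k) f_k(x) / Σ_j P(Z=j) f_j(x).
Poisson probabilities:
  L_I = e^(−2.79)·2.79^7/7! = 0.0160368
  L_II = e^(−3.85)·3.85^7/7! = 0.0529372
  L_III = e^(−4.10)·4.10^7/7! = 0.0640397
  L_IV = e^(−5.56)·5.56^7/7! = 0.125434
Weight by the priors:
  P(Z=I)·L_I = 0.08 × 0.0160368 = 0.00128294
  P(Z=II)·L_II = 0.36 × 0.0529372 = 0.0190574
  P(Z=III)·L_III = 0.35 × 0.0640397 = 0.0224139
  P(Z=IV)·L_IV = 0.21 × 0.125434 = 0.0263412
Normaliser: 0.00128294 + 0.0190574 + 0.0224139 + 0.0263412 = 0.0690954
P(Line I | data) = 0.00128294 / 0.0690954 ≈ 0.0186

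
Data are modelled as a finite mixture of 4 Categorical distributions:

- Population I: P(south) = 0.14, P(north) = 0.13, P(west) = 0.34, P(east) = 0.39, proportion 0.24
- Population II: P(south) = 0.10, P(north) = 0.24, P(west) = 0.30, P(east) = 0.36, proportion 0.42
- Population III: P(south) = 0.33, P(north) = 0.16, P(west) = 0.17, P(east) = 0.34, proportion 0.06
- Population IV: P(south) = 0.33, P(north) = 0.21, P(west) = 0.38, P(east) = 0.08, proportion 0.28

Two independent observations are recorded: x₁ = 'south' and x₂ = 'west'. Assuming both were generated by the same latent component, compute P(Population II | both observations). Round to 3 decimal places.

The responsibility of component k is π_k f_k(x) divided by Σ_j π_j f_j(x).
Since both observations come from the same component, the likelihood for component k is f_k(x₁)·f_k(x₂).
  p_I = [0.14] × [0.34] = 0.0476
  p_II = [0.1] × [0.3] = 0.03
  p_III = [0.33] × [0.17] = 0.0561
  p_IV = [0.33] × [0.38] = 0.1254
Prior × likelihood for each component:
  π_I·p_I = 0.24 × 0.0476 = 0.011424
  π_II·p_II = 0.42 × 0.03 = 0.0126
  π_III·p_III = 0.06 × 0.0561 = 0.003366
  π_IV·p_IV = 0.28 × 0.1254 = 0.035112
Marginal: 0.011424 + 0.0126 + 0.003366 + 0.035112 = 0.062502
P(Population II | x) = 0.0126 / 0.062502 ≈ 0.202

0.202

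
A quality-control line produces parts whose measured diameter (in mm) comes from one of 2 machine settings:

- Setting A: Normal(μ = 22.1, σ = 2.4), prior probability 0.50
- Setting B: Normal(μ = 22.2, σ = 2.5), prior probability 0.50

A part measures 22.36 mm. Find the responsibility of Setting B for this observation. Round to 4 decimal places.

0.4908

Apply Bayes' rule: the posterior for each component is proportional to its prior times its likelihood at x.
Normal densities:
  L_A = (1/(2.4·√(2π)))·exp(−(22.36−22.1)²/(2·2.4²)) = 0.166226·exp(-0.00587) = 0.165253
  L_B = (1/(2.5·√(2π)))·exp(−(22.36−22.2)²/(2·2.5²)) = 0.159577·exp(-0.00205) = 0.15925
Unnormalised posteriors:
  π_A·L_A = 0.50 × 0.165253 = 0.0826267
  π_B·L_B = 0.50 × 0.15925 = 0.0796252
Marginal: 0.0826267 + 0.0796252 = 0.162252
So the posterior for Setting B is 0.0796252 / 0.162252 ≈ 0.4908.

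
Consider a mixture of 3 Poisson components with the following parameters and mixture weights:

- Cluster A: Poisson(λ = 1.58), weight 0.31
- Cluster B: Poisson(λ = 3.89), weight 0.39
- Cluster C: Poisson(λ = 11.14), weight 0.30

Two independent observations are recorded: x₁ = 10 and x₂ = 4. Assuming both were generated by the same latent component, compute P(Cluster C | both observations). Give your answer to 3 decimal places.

0.492

P(component k | x) = P(Z=k)·f_k(x) / marginal(x), where marginal(x) = Σ_j P(Z=j)·f_j(x).
Since both observations come from the same component, the likelihood for component k is f_k(x₁)·f_k(x₂).
  f_A = [e^(−1.58)·1.58^10/10! = 5.50329e-06] × [0.053485] = 2.94343e-07
  f_B = [e^(−3.89)·3.89^10/10! = 0.00447021] × [0.195066] = 0.000871985
  f_C = [e^(−11.14)·11.14^10/10! = 0.117774] × [0.00931728] = 0.00109733
Unnormalised posteriors:
  P(Z=A)·f_A = 0.31 × 2.94343e-07 = 9.12465e-08
  P(Z=B)·f_B = 0.39 × 0.000871985 = 0.000340074
  P(Z=C)·f_C = 0.30 × 0.00109733 = 0.000329199
Marginal: 9.12465e-08 + 0.000340074 + 0.000329199 = 0.000669365
So the posterior for Cluster C is 0.000329199 / 0.000669365 ≈ 0.492.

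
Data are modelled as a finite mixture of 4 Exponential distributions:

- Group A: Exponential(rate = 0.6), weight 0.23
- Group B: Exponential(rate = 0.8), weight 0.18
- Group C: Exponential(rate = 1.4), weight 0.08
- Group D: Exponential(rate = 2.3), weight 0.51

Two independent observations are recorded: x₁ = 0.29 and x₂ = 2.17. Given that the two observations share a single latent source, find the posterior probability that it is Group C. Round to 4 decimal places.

0.1013

P(component k | x) = w_k·f_k(x) / marginal(x), where marginal(x) = Σ_j w_j·f_j(x).
Since both observations come from the same component, the likelihood for component k is f_k(x₁)·f_k(x₂).
  f_A = [0.504178] × [0.163192] = 0.082278
  f_B = [0.634357] × [0.140979] = 0.0894311
  f_C = [0.932834] × [0.0671029] = 0.0625959
  f_D = [1.18047] × [0.0156374] = 0.0184594
Unnormalised posteriors:
  w_A·f_A = 0.23 × 0.082278 = 0.0189239
  w_B·f_B = 0.18 × 0.0894311 = 0.0160976
  w_C·f_C = 0.08 × 0.0625959 = 0.00500767
  w_D·f_D = 0.51 × 0.0184594 = 0.00941429
Denominator: 0.0189239 + 0.0160976 + 0.00500767 + 0.00941429 = 0.0494435
P(Group C | x₁, x₂) = 0.00500767 / 0.0494435 ≈ 0.1013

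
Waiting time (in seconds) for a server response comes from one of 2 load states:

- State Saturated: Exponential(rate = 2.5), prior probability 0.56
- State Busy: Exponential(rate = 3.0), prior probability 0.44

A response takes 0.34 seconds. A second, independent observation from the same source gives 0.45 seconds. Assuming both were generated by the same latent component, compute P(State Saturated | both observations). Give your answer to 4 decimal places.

0.5675

Apply Bayes' rule: the posterior for each component is proportional to its prior times its likelihood at x.
Since both observations come from the same component, the likelihood for component k is f_k(x₁)·f_k(x₂).
  L_Saturated = [1.06854] × [0.811631] = 0.867258
  L_Busy = [1.08178] × [0.777721] = 0.841327
Prior × likelihood for each component:
  π_Saturated·L_Saturated = 0.56 × 0.867258 = 0.485665
  π_Busy·L_Busy = 0.44 × 0.841327 = 0.370184
Evidence: 0.485665 + 0.370184 = 0.855848
Responsibility of State Saturated: 0.485665 / 0.855848 ≈ 0.5675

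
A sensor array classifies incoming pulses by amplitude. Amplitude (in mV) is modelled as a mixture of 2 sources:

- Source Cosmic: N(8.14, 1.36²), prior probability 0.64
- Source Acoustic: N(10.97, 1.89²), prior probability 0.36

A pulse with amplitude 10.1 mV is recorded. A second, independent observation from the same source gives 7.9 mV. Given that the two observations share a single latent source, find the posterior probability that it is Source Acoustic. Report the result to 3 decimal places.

P(component k | x) = w_k·f_k(x) / marginal(x), where marginal(x) = Σ_j w_j·f_j(x).
Since both observations come from the same component, the likelihood for component k is f_k(x₁)·f_k(x₂).
  f_Cosmic = [(1/(1.36·√(2π)))·exp(−(10.1−8.14)²/(2·1.36²)) = 0.293340·exp(-1.03849) = 0.103839] × [0.288808] = 0.0299894
  f_Acoustic = [(1/(1.89·√(2π)))·exp(−(10.1−10.97)²/(2·1.89²)) = 0.211081·exp(-0.10595) = 0.189861] × [0.0564301] = 0.0107139
Prior × likelihood for each component:
  w_Cosmic·f_Cosmic = 0.64 × 0.0299894 = 0.0191932
  w_Acoustic·f_Acoustic = 0.36 × 0.0107139 = 0.003857
Sum: 0.0191932 + 0.003857 = 0.0230502
P(Source Acoustic | x) ≈ 0.167

0.167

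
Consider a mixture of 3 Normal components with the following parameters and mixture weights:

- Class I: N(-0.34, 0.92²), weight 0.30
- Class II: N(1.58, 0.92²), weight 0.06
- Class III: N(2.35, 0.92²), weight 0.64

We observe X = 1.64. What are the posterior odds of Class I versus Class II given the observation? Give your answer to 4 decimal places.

The posterior odds equal the prior odds times the likelihood ratio: (π_i/π_j)·(f_i(x)/f_j(x)).
Evaluate each component's likelihood at the observed value:
  f_I = 0.0427886
  f_II = 0.432712
  f_III = 0.321954
Odds = (0.30/0.06) × (0.0427886/0.432712) = 5 × 0.0988848 ≈ 0.4944

0.4944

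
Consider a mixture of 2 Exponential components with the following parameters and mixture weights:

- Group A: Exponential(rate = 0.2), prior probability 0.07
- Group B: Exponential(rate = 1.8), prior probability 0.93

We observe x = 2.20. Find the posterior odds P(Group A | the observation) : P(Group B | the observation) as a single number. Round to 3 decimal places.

0.283

The posterior odds equal the prior odds times the likelihood ratio: (P(Z=i)/P(Z=j))·(f_i(x)/f_j(x)).
Evaluate each component's likelihood at the observed value:
  p_A = 0.128807
  p_B = 0.0343136
Odds = (0.07/0.93) × (0.128807/0.0343136) = 0.0752688 × 3.75383 ≈ 0.283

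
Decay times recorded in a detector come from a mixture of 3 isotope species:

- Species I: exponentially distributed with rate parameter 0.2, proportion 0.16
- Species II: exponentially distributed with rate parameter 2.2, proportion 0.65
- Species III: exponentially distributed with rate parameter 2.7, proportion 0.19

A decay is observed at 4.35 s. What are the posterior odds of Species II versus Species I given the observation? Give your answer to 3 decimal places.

0.007

The posterior odds equal the prior odds times the likelihood ratio: (P(Z=i)/P(Z=j))·(f_i(x)/f_j(x)).
Component likelihoods at x = 4.35 s:
  p_I = 0.2·e^(−0.2·4.35) = 0.2·e^(−0.8700) = 0.0837903
  p_II = 2.2·e^(−2.2·4.35) = 2.2·e^(−9.5700) = 0.000153541
  p_III = 2.7·e^(−2.7·4.35) = 2.7·e^(−11.7450) = 2.14079e-05
Posterior odds = (P(Z=II)·p_II) / (P(Z=I)·p_I) = (0.65·0.000153541) / (0.16·0.0837903) = 9.98017e-05 / 0.0134064 ≈ 0.007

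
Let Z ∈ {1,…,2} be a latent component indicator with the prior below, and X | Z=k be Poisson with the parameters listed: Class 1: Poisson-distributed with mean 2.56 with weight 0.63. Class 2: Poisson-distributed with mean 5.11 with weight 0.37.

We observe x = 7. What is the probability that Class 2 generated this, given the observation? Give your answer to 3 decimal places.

By Bayes' theorem, P(k | x) = π_k f_k(x) / Σ_j π_j f_j(x).
Component likelihoods at x = 7:
  L_1 = 0.0110524
  L_2 = 0.108961
Unnormalised posteriors:
  π_1·L_1 = 0.63 × 0.0110524 = 0.00696299
  π_2·L_2 = 0.37 × 0.108961 = 0.0403156
Evidence: 0.00696299 + 0.0403156 = 0.0472786
P(Class 2 | 7) ≈ 0.853

0.853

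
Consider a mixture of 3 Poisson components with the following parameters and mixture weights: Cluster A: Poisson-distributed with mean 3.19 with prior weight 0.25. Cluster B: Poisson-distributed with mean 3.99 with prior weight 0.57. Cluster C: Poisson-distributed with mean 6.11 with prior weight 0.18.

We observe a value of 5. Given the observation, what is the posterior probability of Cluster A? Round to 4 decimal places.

0.1947

Posterior ∝ prior × likelihood, so P(k | x) ∝ π_k f_k(x); normalise over all components.
Component likelihoods at x = 5:
  f_A = e^(−3.19)·3.19^5/5! = 0.113337
  f_B = e^(−3.99)·3.99^5/5! = 0.155901
  f_C = e^(−6.11)·6.11^5/5! = 0.157574
Multiply by the mixture weights:
  π_A·f_A = 0.25 × 0.113337 = 0.0283343
  π_B·f_B = 0.57 × 0.155901 = 0.0888634
  π_C·f_C = 0.18 × 0.157574 = 0.0283634
Denominator: 0.0283343 + 0.0888634 + 0.0283634 = 0.145561
P(Cluster A | data) ≈ 0.1947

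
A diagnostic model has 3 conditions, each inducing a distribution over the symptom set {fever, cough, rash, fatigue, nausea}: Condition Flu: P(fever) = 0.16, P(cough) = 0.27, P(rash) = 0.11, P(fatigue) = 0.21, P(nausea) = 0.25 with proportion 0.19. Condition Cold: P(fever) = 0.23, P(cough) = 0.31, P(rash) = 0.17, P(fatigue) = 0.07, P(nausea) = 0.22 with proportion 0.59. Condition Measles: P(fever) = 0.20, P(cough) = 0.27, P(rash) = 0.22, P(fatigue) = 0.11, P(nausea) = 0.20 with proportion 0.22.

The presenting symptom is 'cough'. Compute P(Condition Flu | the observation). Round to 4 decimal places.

0.1747

By Bayes' theorem, P(k | x) = π_k f_k(x) / Σ_j π_j f_j(x).
Categorical probabilities:
  f_Flu = 0.27
  f_Cold = 0.31
  f_Measles = 0.27
Multiply by the mixture weights:
  π_Flu·f_Flu = 0.19 × 0.27 = 0.0513
  π_Cold·f_Cold = 0.59 × 0.31 = 0.1829
  π_Measles·f_Measles = 0.22 × 0.27 = 0.0594
Sum: 0.0513 + 0.1829 + 0.0594 = 0.2936
P(Condition Flu | data) = 0.0513 / 0.2936 ≈ 0.1747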